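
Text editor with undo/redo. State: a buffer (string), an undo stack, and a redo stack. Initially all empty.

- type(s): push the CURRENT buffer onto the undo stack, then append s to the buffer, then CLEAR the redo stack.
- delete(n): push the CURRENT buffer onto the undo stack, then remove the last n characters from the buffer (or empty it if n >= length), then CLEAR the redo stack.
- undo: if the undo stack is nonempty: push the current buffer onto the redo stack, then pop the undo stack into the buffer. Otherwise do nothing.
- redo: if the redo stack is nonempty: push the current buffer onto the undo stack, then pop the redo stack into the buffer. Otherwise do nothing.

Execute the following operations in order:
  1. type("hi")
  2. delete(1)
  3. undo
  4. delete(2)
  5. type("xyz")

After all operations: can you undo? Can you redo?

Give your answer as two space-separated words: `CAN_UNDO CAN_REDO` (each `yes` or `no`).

Answer: yes no

Derivation:
After op 1 (type): buf='hi' undo_depth=1 redo_depth=0
After op 2 (delete): buf='h' undo_depth=2 redo_depth=0
After op 3 (undo): buf='hi' undo_depth=1 redo_depth=1
After op 4 (delete): buf='(empty)' undo_depth=2 redo_depth=0
After op 5 (type): buf='xyz' undo_depth=3 redo_depth=0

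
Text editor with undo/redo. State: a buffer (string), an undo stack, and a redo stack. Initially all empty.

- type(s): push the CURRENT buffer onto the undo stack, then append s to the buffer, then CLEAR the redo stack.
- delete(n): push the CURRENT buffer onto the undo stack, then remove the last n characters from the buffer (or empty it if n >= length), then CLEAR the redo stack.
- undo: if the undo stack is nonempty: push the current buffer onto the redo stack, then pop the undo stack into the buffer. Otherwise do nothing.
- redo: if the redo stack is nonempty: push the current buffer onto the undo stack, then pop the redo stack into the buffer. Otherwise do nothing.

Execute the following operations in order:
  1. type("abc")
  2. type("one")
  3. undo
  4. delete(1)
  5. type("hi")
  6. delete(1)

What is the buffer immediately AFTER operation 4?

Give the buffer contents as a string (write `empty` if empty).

Answer: ab

Derivation:
After op 1 (type): buf='abc' undo_depth=1 redo_depth=0
After op 2 (type): buf='abcone' undo_depth=2 redo_depth=0
After op 3 (undo): buf='abc' undo_depth=1 redo_depth=1
After op 4 (delete): buf='ab' undo_depth=2 redo_depth=0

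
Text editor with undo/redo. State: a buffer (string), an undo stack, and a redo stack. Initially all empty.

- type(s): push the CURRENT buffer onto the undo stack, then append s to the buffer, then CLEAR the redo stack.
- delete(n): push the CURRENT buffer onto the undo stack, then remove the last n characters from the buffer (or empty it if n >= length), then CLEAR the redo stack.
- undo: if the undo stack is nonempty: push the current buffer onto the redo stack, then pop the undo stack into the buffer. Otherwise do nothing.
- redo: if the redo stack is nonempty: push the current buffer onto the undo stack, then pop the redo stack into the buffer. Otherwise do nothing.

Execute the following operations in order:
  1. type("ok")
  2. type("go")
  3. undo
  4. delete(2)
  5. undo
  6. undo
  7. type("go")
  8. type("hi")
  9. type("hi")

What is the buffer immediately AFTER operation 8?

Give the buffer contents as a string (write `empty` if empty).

After op 1 (type): buf='ok' undo_depth=1 redo_depth=0
After op 2 (type): buf='okgo' undo_depth=2 redo_depth=0
After op 3 (undo): buf='ok' undo_depth=1 redo_depth=1
After op 4 (delete): buf='(empty)' undo_depth=2 redo_depth=0
After op 5 (undo): buf='ok' undo_depth=1 redo_depth=1
After op 6 (undo): buf='(empty)' undo_depth=0 redo_depth=2
After op 7 (type): buf='go' undo_depth=1 redo_depth=0
After op 8 (type): buf='gohi' undo_depth=2 redo_depth=0

Answer: gohi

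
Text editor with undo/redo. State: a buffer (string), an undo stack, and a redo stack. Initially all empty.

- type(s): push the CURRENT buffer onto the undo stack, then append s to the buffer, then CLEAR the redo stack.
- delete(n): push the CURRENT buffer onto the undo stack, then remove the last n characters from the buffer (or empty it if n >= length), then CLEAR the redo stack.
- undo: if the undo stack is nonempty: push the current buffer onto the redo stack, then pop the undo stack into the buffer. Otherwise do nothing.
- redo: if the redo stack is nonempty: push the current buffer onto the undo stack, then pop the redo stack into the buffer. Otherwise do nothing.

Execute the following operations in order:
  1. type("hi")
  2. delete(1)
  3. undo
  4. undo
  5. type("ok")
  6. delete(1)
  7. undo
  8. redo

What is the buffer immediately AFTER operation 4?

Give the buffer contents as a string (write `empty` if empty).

Answer: empty

Derivation:
After op 1 (type): buf='hi' undo_depth=1 redo_depth=0
After op 2 (delete): buf='h' undo_depth=2 redo_depth=0
After op 3 (undo): buf='hi' undo_depth=1 redo_depth=1
After op 4 (undo): buf='(empty)' undo_depth=0 redo_depth=2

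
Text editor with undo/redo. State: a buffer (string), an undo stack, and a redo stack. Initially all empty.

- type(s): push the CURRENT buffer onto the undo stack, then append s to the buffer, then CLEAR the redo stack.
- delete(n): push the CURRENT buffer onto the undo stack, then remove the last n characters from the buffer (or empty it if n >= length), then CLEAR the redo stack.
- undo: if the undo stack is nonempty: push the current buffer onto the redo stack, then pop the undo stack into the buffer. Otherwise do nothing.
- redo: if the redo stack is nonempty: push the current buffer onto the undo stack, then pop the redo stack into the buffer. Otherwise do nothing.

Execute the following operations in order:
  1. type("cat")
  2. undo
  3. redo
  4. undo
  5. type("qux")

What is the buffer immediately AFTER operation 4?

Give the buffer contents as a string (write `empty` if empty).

Answer: empty

Derivation:
After op 1 (type): buf='cat' undo_depth=1 redo_depth=0
After op 2 (undo): buf='(empty)' undo_depth=0 redo_depth=1
After op 3 (redo): buf='cat' undo_depth=1 redo_depth=0
After op 4 (undo): buf='(empty)' undo_depth=0 redo_depth=1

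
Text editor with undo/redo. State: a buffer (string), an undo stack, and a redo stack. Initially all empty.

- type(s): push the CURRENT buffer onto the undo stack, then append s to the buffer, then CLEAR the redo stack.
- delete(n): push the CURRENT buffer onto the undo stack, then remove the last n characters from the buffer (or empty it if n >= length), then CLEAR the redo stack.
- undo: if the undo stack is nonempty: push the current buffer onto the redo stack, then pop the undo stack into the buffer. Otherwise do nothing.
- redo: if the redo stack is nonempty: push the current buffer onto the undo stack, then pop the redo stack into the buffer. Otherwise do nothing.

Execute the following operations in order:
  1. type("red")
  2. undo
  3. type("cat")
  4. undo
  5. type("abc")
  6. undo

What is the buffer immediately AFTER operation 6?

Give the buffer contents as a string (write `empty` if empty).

Answer: empty

Derivation:
After op 1 (type): buf='red' undo_depth=1 redo_depth=0
After op 2 (undo): buf='(empty)' undo_depth=0 redo_depth=1
After op 3 (type): buf='cat' undo_depth=1 redo_depth=0
After op 4 (undo): buf='(empty)' undo_depth=0 redo_depth=1
After op 5 (type): buf='abc' undo_depth=1 redo_depth=0
After op 6 (undo): buf='(empty)' undo_depth=0 redo_depth=1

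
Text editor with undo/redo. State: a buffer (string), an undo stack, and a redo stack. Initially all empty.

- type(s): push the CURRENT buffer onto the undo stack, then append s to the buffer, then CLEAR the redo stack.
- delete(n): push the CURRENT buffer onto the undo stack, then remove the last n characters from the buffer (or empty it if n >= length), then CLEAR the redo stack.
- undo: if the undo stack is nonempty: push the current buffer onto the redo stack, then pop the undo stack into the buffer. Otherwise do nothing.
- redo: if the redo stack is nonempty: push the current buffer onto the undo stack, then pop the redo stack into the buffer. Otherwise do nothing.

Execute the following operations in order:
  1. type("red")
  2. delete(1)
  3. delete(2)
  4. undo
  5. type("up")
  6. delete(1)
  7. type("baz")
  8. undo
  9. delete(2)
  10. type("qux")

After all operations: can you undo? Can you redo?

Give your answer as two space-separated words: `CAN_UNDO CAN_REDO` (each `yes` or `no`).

After op 1 (type): buf='red' undo_depth=1 redo_depth=0
After op 2 (delete): buf='re' undo_depth=2 redo_depth=0
After op 3 (delete): buf='(empty)' undo_depth=3 redo_depth=0
After op 4 (undo): buf='re' undo_depth=2 redo_depth=1
After op 5 (type): buf='reup' undo_depth=3 redo_depth=0
After op 6 (delete): buf='reu' undo_depth=4 redo_depth=0
After op 7 (type): buf='reubaz' undo_depth=5 redo_depth=0
After op 8 (undo): buf='reu' undo_depth=4 redo_depth=1
After op 9 (delete): buf='r' undo_depth=5 redo_depth=0
After op 10 (type): buf='rqux' undo_depth=6 redo_depth=0

Answer: yes no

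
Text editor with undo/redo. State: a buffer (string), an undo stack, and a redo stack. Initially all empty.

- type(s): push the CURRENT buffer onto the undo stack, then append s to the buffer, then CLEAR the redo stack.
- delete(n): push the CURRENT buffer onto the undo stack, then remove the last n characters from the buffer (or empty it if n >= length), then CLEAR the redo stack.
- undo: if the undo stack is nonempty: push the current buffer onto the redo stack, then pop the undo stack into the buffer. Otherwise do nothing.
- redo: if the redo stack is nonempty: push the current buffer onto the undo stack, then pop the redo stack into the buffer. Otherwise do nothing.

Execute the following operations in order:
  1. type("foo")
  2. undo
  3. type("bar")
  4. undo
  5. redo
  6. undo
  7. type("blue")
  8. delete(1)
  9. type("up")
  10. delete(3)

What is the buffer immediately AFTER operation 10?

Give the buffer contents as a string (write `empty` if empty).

After op 1 (type): buf='foo' undo_depth=1 redo_depth=0
After op 2 (undo): buf='(empty)' undo_depth=0 redo_depth=1
After op 3 (type): buf='bar' undo_depth=1 redo_depth=0
After op 4 (undo): buf='(empty)' undo_depth=0 redo_depth=1
After op 5 (redo): buf='bar' undo_depth=1 redo_depth=0
After op 6 (undo): buf='(empty)' undo_depth=0 redo_depth=1
After op 7 (type): buf='blue' undo_depth=1 redo_depth=0
After op 8 (delete): buf='blu' undo_depth=2 redo_depth=0
After op 9 (type): buf='bluup' undo_depth=3 redo_depth=0
After op 10 (delete): buf='bl' undo_depth=4 redo_depth=0

Answer: bl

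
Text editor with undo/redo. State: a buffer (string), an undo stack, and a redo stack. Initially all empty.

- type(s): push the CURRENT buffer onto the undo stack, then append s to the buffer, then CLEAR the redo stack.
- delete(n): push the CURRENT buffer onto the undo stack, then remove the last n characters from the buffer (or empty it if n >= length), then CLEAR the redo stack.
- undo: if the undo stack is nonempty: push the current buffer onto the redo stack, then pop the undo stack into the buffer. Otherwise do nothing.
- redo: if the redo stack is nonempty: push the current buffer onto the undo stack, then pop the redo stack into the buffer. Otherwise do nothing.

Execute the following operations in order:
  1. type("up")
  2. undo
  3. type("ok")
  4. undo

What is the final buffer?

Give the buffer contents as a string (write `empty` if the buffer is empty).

Answer: empty

Derivation:
After op 1 (type): buf='up' undo_depth=1 redo_depth=0
After op 2 (undo): buf='(empty)' undo_depth=0 redo_depth=1
After op 3 (type): buf='ok' undo_depth=1 redo_depth=0
After op 4 (undo): buf='(empty)' undo_depth=0 redo_depth=1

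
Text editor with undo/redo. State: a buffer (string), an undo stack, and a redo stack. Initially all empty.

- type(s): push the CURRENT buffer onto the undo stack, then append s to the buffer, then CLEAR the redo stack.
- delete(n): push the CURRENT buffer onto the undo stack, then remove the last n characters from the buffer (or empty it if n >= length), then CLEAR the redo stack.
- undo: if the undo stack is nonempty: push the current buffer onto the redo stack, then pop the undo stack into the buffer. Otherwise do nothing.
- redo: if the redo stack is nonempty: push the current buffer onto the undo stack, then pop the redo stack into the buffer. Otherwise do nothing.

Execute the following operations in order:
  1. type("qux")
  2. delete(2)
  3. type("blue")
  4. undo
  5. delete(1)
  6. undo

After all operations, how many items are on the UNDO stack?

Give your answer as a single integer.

Answer: 2

Derivation:
After op 1 (type): buf='qux' undo_depth=1 redo_depth=0
After op 2 (delete): buf='q' undo_depth=2 redo_depth=0
After op 3 (type): buf='qblue' undo_depth=3 redo_depth=0
After op 4 (undo): buf='q' undo_depth=2 redo_depth=1
After op 5 (delete): buf='(empty)' undo_depth=3 redo_depth=0
After op 6 (undo): buf='q' undo_depth=2 redo_depth=1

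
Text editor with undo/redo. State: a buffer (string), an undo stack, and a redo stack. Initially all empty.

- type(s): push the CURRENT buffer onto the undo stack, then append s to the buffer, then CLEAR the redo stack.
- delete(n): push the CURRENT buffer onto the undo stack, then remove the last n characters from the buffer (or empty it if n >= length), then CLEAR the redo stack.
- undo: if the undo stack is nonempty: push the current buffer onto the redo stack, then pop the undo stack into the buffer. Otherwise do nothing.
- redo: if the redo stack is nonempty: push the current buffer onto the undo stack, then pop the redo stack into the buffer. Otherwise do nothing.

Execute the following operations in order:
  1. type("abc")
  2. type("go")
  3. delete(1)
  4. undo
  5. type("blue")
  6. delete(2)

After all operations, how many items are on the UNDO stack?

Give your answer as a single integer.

Answer: 4

Derivation:
After op 1 (type): buf='abc' undo_depth=1 redo_depth=0
After op 2 (type): buf='abcgo' undo_depth=2 redo_depth=0
After op 3 (delete): buf='abcg' undo_depth=3 redo_depth=0
After op 4 (undo): buf='abcgo' undo_depth=2 redo_depth=1
After op 5 (type): buf='abcgoblue' undo_depth=3 redo_depth=0
After op 6 (delete): buf='abcgobl' undo_depth=4 redo_depth=0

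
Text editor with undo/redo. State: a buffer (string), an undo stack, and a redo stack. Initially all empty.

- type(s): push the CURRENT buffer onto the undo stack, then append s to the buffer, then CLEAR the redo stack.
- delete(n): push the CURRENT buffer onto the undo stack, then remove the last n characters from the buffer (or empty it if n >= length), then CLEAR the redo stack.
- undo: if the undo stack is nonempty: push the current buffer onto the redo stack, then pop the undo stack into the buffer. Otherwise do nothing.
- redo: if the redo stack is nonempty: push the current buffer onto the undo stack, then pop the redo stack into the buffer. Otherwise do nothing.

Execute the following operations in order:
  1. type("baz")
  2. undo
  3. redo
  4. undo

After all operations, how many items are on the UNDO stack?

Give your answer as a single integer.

After op 1 (type): buf='baz' undo_depth=1 redo_depth=0
After op 2 (undo): buf='(empty)' undo_depth=0 redo_depth=1
After op 3 (redo): buf='baz' undo_depth=1 redo_depth=0
After op 4 (undo): buf='(empty)' undo_depth=0 redo_depth=1

Answer: 0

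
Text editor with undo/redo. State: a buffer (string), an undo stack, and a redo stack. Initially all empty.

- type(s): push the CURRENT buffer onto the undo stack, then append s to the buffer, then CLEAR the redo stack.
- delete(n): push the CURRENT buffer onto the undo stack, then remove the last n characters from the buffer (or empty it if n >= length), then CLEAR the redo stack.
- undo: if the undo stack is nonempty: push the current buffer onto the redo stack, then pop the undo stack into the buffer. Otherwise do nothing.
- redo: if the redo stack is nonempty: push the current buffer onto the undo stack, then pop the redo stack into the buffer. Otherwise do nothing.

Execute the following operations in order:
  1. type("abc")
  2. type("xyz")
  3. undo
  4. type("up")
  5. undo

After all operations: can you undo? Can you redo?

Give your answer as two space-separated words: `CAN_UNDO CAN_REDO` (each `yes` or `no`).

Answer: yes yes

Derivation:
After op 1 (type): buf='abc' undo_depth=1 redo_depth=0
After op 2 (type): buf='abcxyz' undo_depth=2 redo_depth=0
After op 3 (undo): buf='abc' undo_depth=1 redo_depth=1
After op 4 (type): buf='abcup' undo_depth=2 redo_depth=0
After op 5 (undo): buf='abc' undo_depth=1 redo_depth=1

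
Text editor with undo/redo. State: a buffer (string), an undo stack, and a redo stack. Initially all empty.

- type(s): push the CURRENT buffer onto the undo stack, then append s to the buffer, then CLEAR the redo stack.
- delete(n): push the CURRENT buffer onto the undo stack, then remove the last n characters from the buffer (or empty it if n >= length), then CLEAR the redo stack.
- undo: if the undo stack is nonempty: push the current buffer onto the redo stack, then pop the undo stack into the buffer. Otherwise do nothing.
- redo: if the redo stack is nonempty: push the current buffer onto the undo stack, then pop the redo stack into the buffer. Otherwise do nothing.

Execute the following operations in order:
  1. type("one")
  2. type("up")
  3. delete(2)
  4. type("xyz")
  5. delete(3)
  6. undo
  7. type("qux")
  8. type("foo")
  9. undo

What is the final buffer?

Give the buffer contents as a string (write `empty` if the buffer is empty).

Answer: onexyzqux

Derivation:
After op 1 (type): buf='one' undo_depth=1 redo_depth=0
After op 2 (type): buf='oneup' undo_depth=2 redo_depth=0
After op 3 (delete): buf='one' undo_depth=3 redo_depth=0
After op 4 (type): buf='onexyz' undo_depth=4 redo_depth=0
After op 5 (delete): buf='one' undo_depth=5 redo_depth=0
After op 6 (undo): buf='onexyz' undo_depth=4 redo_depth=1
After op 7 (type): buf='onexyzqux' undo_depth=5 redo_depth=0
After op 8 (type): buf='onexyzquxfoo' undo_depth=6 redo_depth=0
After op 9 (undo): buf='onexyzqux' undo_depth=5 redo_depth=1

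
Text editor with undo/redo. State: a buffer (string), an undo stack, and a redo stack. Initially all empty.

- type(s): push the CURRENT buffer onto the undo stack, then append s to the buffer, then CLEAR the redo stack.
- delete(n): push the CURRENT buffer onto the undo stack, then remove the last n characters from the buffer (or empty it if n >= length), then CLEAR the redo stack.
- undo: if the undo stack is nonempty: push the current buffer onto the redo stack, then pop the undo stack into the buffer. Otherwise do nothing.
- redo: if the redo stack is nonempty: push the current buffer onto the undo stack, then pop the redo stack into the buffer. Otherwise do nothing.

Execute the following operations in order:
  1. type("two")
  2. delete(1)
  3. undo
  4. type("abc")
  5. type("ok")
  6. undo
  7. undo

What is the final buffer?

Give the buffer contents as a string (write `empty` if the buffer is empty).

After op 1 (type): buf='two' undo_depth=1 redo_depth=0
After op 2 (delete): buf='tw' undo_depth=2 redo_depth=0
After op 3 (undo): buf='two' undo_depth=1 redo_depth=1
After op 4 (type): buf='twoabc' undo_depth=2 redo_depth=0
After op 5 (type): buf='twoabcok' undo_depth=3 redo_depth=0
After op 6 (undo): buf='twoabc' undo_depth=2 redo_depth=1
After op 7 (undo): buf='two' undo_depth=1 redo_depth=2

Answer: two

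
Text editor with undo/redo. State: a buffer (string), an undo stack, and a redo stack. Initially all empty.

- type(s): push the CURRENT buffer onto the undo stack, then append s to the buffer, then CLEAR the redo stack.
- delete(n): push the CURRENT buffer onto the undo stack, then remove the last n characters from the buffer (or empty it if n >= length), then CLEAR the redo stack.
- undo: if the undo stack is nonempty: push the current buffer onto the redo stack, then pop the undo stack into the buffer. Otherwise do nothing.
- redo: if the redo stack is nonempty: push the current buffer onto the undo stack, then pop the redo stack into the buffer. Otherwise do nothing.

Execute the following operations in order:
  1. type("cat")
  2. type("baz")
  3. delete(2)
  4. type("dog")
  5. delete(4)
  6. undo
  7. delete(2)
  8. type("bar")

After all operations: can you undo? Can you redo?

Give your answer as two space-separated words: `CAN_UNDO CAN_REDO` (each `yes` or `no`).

After op 1 (type): buf='cat' undo_depth=1 redo_depth=0
After op 2 (type): buf='catbaz' undo_depth=2 redo_depth=0
After op 3 (delete): buf='catb' undo_depth=3 redo_depth=0
After op 4 (type): buf='catbdog' undo_depth=4 redo_depth=0
After op 5 (delete): buf='cat' undo_depth=5 redo_depth=0
After op 6 (undo): buf='catbdog' undo_depth=4 redo_depth=1
After op 7 (delete): buf='catbd' undo_depth=5 redo_depth=0
After op 8 (type): buf='catbdbar' undo_depth=6 redo_depth=0

Answer: yes no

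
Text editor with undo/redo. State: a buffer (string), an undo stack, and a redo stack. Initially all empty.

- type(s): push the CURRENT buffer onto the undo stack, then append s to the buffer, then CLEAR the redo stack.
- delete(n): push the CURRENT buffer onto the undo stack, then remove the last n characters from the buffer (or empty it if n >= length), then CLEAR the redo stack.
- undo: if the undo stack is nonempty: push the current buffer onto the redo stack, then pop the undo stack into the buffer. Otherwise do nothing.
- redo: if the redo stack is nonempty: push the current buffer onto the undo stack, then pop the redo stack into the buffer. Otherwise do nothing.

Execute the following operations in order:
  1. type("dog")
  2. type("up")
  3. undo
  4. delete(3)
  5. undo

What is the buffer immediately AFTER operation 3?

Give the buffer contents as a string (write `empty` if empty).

After op 1 (type): buf='dog' undo_depth=1 redo_depth=0
After op 2 (type): buf='dogup' undo_depth=2 redo_depth=0
After op 3 (undo): buf='dog' undo_depth=1 redo_depth=1

Answer: dog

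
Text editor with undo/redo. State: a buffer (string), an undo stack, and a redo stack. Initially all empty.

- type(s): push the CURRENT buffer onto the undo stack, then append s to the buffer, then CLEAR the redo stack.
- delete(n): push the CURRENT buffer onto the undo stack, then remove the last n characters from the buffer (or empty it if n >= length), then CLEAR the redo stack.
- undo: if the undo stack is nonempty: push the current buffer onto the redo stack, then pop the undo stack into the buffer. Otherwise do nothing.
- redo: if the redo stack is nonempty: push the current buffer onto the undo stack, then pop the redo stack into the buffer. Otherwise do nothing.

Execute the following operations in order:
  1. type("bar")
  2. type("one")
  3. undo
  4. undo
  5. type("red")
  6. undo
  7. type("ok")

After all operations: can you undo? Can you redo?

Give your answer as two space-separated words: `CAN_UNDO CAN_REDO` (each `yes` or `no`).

After op 1 (type): buf='bar' undo_depth=1 redo_depth=0
After op 2 (type): buf='barone' undo_depth=2 redo_depth=0
After op 3 (undo): buf='bar' undo_depth=1 redo_depth=1
After op 4 (undo): buf='(empty)' undo_depth=0 redo_depth=2
After op 5 (type): buf='red' undo_depth=1 redo_depth=0
After op 6 (undo): buf='(empty)' undo_depth=0 redo_depth=1
After op 7 (type): buf='ok' undo_depth=1 redo_depth=0

Answer: yes no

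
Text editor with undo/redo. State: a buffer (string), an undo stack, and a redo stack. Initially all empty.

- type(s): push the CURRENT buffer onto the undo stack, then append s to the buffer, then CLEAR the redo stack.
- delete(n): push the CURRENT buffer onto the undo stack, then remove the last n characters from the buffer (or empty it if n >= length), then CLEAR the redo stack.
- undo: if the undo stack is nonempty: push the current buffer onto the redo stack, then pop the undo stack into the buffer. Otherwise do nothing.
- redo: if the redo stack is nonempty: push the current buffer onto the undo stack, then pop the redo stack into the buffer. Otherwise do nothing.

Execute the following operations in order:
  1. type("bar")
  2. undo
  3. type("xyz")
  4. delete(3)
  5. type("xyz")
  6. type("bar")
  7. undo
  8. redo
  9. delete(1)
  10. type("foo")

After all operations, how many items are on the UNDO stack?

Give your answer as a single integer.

After op 1 (type): buf='bar' undo_depth=1 redo_depth=0
After op 2 (undo): buf='(empty)' undo_depth=0 redo_depth=1
After op 3 (type): buf='xyz' undo_depth=1 redo_depth=0
After op 4 (delete): buf='(empty)' undo_depth=2 redo_depth=0
After op 5 (type): buf='xyz' undo_depth=3 redo_depth=0
After op 6 (type): buf='xyzbar' undo_depth=4 redo_depth=0
After op 7 (undo): buf='xyz' undo_depth=3 redo_depth=1
After op 8 (redo): buf='xyzbar' undo_depth=4 redo_depth=0
After op 9 (delete): buf='xyzba' undo_depth=5 redo_depth=0
After op 10 (type): buf='xyzbafoo' undo_depth=6 redo_depth=0

Answer: 6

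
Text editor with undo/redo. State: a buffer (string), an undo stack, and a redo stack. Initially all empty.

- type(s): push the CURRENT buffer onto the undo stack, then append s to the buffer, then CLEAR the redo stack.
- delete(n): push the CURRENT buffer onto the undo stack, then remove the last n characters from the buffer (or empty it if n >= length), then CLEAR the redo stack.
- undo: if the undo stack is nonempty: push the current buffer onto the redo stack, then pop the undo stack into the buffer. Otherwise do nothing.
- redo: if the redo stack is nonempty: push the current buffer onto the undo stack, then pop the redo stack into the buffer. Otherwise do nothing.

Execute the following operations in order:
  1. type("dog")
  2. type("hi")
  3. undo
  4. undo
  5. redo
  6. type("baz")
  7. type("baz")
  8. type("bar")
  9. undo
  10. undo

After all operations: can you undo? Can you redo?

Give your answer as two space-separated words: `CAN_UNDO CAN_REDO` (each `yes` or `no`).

After op 1 (type): buf='dog' undo_depth=1 redo_depth=0
After op 2 (type): buf='doghi' undo_depth=2 redo_depth=0
After op 3 (undo): buf='dog' undo_depth=1 redo_depth=1
After op 4 (undo): buf='(empty)' undo_depth=0 redo_depth=2
After op 5 (redo): buf='dog' undo_depth=1 redo_depth=1
After op 6 (type): buf='dogbaz' undo_depth=2 redo_depth=0
After op 7 (type): buf='dogbazbaz' undo_depth=3 redo_depth=0
After op 8 (type): buf='dogbazbazbar' undo_depth=4 redo_depth=0
After op 9 (undo): buf='dogbazbaz' undo_depth=3 redo_depth=1
After op 10 (undo): buf='dogbaz' undo_depth=2 redo_depth=2

Answer: yes yes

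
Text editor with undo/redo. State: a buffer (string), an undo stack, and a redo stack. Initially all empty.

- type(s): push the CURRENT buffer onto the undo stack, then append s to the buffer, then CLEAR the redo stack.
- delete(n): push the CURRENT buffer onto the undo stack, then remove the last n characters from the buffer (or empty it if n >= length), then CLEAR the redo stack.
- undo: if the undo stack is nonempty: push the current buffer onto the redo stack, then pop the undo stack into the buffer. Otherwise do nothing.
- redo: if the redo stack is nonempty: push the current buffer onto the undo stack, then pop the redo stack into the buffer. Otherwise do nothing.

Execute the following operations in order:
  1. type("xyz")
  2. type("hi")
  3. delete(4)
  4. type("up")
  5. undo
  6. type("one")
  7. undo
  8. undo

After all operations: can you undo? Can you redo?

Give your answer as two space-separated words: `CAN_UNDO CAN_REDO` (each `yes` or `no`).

Answer: yes yes

Derivation:
After op 1 (type): buf='xyz' undo_depth=1 redo_depth=0
After op 2 (type): buf='xyzhi' undo_depth=2 redo_depth=0
After op 3 (delete): buf='x' undo_depth=3 redo_depth=0
After op 4 (type): buf='xup' undo_depth=4 redo_depth=0
After op 5 (undo): buf='x' undo_depth=3 redo_depth=1
After op 6 (type): buf='xone' undo_depth=4 redo_depth=0
After op 7 (undo): buf='x' undo_depth=3 redo_depth=1
After op 8 (undo): buf='xyzhi' undo_depth=2 redo_depth=2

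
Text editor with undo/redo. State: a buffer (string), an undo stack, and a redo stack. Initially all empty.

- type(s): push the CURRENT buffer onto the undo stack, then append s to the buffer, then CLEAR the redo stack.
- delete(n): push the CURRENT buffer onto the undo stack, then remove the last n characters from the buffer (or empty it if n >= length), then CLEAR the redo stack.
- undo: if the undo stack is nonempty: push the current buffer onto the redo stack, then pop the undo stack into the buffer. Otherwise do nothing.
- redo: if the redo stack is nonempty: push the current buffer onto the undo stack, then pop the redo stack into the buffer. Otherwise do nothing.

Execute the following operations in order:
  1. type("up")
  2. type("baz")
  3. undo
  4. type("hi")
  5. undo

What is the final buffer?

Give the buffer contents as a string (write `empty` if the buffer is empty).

After op 1 (type): buf='up' undo_depth=1 redo_depth=0
After op 2 (type): buf='upbaz' undo_depth=2 redo_depth=0
After op 3 (undo): buf='up' undo_depth=1 redo_depth=1
After op 4 (type): buf='uphi' undo_depth=2 redo_depth=0
After op 5 (undo): buf='up' undo_depth=1 redo_depth=1

Answer: up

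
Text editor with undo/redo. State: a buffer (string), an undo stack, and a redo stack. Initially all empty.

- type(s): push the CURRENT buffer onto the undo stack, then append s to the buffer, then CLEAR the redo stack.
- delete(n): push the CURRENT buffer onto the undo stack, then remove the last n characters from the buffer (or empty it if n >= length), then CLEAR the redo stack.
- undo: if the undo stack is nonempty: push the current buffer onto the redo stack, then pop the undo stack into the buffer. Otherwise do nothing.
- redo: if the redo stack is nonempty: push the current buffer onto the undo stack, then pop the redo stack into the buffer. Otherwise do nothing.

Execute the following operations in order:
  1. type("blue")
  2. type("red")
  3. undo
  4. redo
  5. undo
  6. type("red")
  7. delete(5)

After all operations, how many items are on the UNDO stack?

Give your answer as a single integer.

After op 1 (type): buf='blue' undo_depth=1 redo_depth=0
After op 2 (type): buf='bluered' undo_depth=2 redo_depth=0
After op 3 (undo): buf='blue' undo_depth=1 redo_depth=1
After op 4 (redo): buf='bluered' undo_depth=2 redo_depth=0
After op 5 (undo): buf='blue' undo_depth=1 redo_depth=1
After op 6 (type): buf='bluered' undo_depth=2 redo_depth=0
After op 7 (delete): buf='bl' undo_depth=3 redo_depth=0

Answer: 3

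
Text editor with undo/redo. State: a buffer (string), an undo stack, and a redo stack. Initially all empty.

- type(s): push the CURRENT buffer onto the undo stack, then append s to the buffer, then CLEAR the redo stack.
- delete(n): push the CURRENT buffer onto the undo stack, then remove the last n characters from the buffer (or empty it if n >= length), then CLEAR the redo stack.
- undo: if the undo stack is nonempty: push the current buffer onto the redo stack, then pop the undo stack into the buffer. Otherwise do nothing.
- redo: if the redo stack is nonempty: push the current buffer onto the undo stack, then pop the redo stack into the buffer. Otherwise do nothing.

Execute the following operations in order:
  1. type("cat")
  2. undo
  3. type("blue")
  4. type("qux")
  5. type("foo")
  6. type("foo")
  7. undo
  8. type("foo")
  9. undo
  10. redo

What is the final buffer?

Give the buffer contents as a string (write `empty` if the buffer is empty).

Answer: bluequxfoofoo

Derivation:
After op 1 (type): buf='cat' undo_depth=1 redo_depth=0
After op 2 (undo): buf='(empty)' undo_depth=0 redo_depth=1
After op 3 (type): buf='blue' undo_depth=1 redo_depth=0
After op 4 (type): buf='bluequx' undo_depth=2 redo_depth=0
After op 5 (type): buf='bluequxfoo' undo_depth=3 redo_depth=0
After op 6 (type): buf='bluequxfoofoo' undo_depth=4 redo_depth=0
After op 7 (undo): buf='bluequxfoo' undo_depth=3 redo_depth=1
After op 8 (type): buf='bluequxfoofoo' undo_depth=4 redo_depth=0
After op 9 (undo): buf='bluequxfoo' undo_depth=3 redo_depth=1
After op 10 (redo): buf='bluequxfoofoo' undo_depth=4 redo_depth=0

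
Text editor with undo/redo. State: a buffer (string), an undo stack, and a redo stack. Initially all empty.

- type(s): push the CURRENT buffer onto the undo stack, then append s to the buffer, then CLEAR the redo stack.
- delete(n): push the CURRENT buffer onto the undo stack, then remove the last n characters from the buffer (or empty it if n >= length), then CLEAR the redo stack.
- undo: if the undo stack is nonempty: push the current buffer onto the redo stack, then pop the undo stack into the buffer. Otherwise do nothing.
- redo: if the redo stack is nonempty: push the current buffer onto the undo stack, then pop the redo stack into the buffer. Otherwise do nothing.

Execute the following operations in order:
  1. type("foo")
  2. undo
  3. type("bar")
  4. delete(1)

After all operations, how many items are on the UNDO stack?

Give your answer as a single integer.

Answer: 2

Derivation:
After op 1 (type): buf='foo' undo_depth=1 redo_depth=0
After op 2 (undo): buf='(empty)' undo_depth=0 redo_depth=1
After op 3 (type): buf='bar' undo_depth=1 redo_depth=0
After op 4 (delete): buf='ba' undo_depth=2 redo_depth=0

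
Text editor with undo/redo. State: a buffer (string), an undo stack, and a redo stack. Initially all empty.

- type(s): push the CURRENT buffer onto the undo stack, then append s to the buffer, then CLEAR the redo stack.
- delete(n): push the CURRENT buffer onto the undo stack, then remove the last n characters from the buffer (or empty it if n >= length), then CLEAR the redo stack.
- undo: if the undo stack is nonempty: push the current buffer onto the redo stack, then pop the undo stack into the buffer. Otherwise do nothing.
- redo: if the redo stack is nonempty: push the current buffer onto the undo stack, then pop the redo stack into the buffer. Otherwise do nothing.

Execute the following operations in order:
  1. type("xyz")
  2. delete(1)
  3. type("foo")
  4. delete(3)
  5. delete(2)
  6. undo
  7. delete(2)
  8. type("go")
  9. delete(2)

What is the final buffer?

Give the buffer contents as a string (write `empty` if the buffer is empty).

After op 1 (type): buf='xyz' undo_depth=1 redo_depth=0
After op 2 (delete): buf='xy' undo_depth=2 redo_depth=0
After op 3 (type): buf='xyfoo' undo_depth=3 redo_depth=0
After op 4 (delete): buf='xy' undo_depth=4 redo_depth=0
After op 5 (delete): buf='(empty)' undo_depth=5 redo_depth=0
After op 6 (undo): buf='xy' undo_depth=4 redo_depth=1
After op 7 (delete): buf='(empty)' undo_depth=5 redo_depth=0
After op 8 (type): buf='go' undo_depth=6 redo_depth=0
After op 9 (delete): buf='(empty)' undo_depth=7 redo_depth=0

Answer: empty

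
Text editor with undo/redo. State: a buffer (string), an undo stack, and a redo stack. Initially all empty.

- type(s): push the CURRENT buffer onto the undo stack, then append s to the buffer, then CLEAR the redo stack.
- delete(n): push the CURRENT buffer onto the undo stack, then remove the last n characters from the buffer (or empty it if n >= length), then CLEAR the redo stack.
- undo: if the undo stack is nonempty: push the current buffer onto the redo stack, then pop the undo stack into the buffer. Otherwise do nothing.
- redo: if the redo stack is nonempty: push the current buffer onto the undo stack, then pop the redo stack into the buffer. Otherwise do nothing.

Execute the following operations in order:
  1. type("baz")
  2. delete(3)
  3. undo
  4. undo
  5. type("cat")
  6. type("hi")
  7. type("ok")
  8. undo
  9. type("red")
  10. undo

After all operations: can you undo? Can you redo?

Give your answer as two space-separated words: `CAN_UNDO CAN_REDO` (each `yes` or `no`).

Answer: yes yes

Derivation:
After op 1 (type): buf='baz' undo_depth=1 redo_depth=0
After op 2 (delete): buf='(empty)' undo_depth=2 redo_depth=0
After op 3 (undo): buf='baz' undo_depth=1 redo_depth=1
After op 4 (undo): buf='(empty)' undo_depth=0 redo_depth=2
After op 5 (type): buf='cat' undo_depth=1 redo_depth=0
After op 6 (type): buf='cathi' undo_depth=2 redo_depth=0
After op 7 (type): buf='cathiok' undo_depth=3 redo_depth=0
After op 8 (undo): buf='cathi' undo_depth=2 redo_depth=1
After op 9 (type): buf='cathired' undo_depth=3 redo_depth=0
After op 10 (undo): buf='cathi' undo_depth=2 redo_depth=1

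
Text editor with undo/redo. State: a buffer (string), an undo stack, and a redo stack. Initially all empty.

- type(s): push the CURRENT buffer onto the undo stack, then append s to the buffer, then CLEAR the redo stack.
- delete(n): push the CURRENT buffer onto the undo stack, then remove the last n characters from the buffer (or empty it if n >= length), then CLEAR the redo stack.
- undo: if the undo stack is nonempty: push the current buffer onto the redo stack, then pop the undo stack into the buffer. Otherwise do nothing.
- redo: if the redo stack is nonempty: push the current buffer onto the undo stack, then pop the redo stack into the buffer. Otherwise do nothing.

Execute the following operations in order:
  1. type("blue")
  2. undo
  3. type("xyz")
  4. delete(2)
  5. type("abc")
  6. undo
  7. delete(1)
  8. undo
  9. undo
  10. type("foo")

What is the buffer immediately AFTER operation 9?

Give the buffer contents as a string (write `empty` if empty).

Answer: xyz

Derivation:
After op 1 (type): buf='blue' undo_depth=1 redo_depth=0
After op 2 (undo): buf='(empty)' undo_depth=0 redo_depth=1
After op 3 (type): buf='xyz' undo_depth=1 redo_depth=0
After op 4 (delete): buf='x' undo_depth=2 redo_depth=0
After op 5 (type): buf='xabc' undo_depth=3 redo_depth=0
After op 6 (undo): buf='x' undo_depth=2 redo_depth=1
After op 7 (delete): buf='(empty)' undo_depth=3 redo_depth=0
After op 8 (undo): buf='x' undo_depth=2 redo_depth=1
After op 9 (undo): buf='xyz' undo_depth=1 redo_depth=2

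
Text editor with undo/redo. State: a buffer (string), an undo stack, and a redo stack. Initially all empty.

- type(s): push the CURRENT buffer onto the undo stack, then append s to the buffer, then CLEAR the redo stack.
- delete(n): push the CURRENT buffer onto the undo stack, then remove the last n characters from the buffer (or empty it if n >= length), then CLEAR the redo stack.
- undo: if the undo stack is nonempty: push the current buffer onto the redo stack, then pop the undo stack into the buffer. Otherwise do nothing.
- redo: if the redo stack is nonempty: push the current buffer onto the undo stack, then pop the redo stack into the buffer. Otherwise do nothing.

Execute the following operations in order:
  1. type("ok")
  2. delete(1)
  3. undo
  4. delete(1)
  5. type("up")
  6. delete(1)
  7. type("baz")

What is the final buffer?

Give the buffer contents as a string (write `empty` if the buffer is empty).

After op 1 (type): buf='ok' undo_depth=1 redo_depth=0
After op 2 (delete): buf='o' undo_depth=2 redo_depth=0
After op 3 (undo): buf='ok' undo_depth=1 redo_depth=1
After op 4 (delete): buf='o' undo_depth=2 redo_depth=0
After op 5 (type): buf='oup' undo_depth=3 redo_depth=0
After op 6 (delete): buf='ou' undo_depth=4 redo_depth=0
After op 7 (type): buf='oubaz' undo_depth=5 redo_depth=0

Answer: oubaz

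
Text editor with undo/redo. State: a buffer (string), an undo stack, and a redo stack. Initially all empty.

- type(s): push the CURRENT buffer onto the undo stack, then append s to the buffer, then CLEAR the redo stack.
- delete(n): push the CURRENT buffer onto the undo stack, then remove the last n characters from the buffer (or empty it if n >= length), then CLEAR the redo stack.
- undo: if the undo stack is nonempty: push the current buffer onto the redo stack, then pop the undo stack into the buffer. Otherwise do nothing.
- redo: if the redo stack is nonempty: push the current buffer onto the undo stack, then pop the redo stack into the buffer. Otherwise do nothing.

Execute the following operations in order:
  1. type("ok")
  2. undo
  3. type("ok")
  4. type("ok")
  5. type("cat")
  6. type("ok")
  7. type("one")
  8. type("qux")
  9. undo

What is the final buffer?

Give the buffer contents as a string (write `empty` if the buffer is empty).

After op 1 (type): buf='ok' undo_depth=1 redo_depth=0
After op 2 (undo): buf='(empty)' undo_depth=0 redo_depth=1
After op 3 (type): buf='ok' undo_depth=1 redo_depth=0
After op 4 (type): buf='okok' undo_depth=2 redo_depth=0
After op 5 (type): buf='okokcat' undo_depth=3 redo_depth=0
After op 6 (type): buf='okokcatok' undo_depth=4 redo_depth=0
After op 7 (type): buf='okokcatokone' undo_depth=5 redo_depth=0
After op 8 (type): buf='okokcatokonequx' undo_depth=6 redo_depth=0
After op 9 (undo): buf='okokcatokone' undo_depth=5 redo_depth=1

Answer: okokcatokone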